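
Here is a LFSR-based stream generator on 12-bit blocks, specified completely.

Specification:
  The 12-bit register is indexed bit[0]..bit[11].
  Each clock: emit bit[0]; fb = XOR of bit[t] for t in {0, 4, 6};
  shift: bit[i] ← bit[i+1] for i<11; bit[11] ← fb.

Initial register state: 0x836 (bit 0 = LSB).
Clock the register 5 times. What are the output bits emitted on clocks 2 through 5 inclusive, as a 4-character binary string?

reg_0 = 0x836
clock 1: out=0, reg = 0xC1B
clock 2: out=1, reg = 0x60D
clock 3: out=1, reg = 0xB06
clock 4: out=0, reg = 0x583
clock 5: out=1, reg = 0xAC1

1101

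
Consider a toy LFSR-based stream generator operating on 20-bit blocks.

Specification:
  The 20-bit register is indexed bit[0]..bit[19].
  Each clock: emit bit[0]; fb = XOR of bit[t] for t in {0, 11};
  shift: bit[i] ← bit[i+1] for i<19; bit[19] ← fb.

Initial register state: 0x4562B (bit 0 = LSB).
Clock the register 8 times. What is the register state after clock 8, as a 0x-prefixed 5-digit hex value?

reg_0 = 0x4562B
clock 1: out=1, reg = 0xA2B15
clock 2: out=1, reg = 0x5158A
clock 3: out=0, reg = 0x28AC5
clock 4: out=1, reg = 0x14562
clock 5: out=0, reg = 0x0A2B1
clock 6: out=1, reg = 0x85158
clock 7: out=0, reg = 0x428AC
clock 8: out=0, reg = 0xA1456

0xA1456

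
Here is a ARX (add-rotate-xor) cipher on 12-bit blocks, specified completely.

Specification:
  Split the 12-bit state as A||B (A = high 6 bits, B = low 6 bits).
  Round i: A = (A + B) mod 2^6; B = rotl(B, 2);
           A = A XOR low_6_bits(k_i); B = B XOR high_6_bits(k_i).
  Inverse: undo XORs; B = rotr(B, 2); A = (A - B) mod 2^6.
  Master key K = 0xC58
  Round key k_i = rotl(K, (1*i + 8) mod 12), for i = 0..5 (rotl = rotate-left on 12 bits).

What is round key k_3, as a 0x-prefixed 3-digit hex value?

0x62C

K = 0xC58
k_0 = rotl(K, (1*0+8) mod 12) = rotl(K, 8) = 0x8C5
k_1 = rotl(K, (1*1+8) mod 12) = rotl(K, 9) = 0x18B
k_2 = rotl(K, (1*2+8) mod 12) = rotl(K, 10) = 0x316
k_3 = rotl(K, (1*3+8) mod 12) = rotl(K, 11) = 0x62C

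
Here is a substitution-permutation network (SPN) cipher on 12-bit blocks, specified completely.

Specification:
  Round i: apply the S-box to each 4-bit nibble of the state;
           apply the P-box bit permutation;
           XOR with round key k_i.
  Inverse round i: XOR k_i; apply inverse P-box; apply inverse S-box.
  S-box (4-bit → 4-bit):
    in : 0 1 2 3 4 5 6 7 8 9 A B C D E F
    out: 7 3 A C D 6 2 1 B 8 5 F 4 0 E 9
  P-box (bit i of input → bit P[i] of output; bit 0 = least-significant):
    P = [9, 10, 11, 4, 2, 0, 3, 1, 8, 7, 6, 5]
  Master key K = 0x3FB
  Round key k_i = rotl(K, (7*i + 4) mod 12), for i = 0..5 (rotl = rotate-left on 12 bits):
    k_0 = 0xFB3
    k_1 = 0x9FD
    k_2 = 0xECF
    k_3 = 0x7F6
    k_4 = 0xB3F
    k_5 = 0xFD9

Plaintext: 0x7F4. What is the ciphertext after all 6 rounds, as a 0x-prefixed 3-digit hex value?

0xC03

s_0 = plaintext = 0x7F4
s_1 = Round(s_0, k_0) = 0x4A5
s_2 = Round(s_1, k_1) = 0x491
s_3 = Round(s_2, k_2) = 0x9AD
s_4 = Round(s_3, k_3) = 0x7DA
s_5 = Round(s_4, k_4) = 0x03F
s_6 = Round(s_5, k_5) = 0xC03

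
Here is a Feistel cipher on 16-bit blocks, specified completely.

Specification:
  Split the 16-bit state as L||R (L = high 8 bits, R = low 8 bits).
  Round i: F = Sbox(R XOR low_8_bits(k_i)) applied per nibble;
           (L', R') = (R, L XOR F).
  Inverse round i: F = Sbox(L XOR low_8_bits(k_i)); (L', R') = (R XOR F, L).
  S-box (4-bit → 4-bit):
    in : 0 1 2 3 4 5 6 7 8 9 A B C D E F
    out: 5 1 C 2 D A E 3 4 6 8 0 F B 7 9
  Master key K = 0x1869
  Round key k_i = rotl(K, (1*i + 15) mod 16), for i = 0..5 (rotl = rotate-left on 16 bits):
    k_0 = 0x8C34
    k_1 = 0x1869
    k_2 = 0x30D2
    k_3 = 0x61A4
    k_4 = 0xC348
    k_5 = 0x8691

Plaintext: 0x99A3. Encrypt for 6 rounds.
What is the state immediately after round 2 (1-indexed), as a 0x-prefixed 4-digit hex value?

s_0 = plaintext = 0x99A3
s_1 = Round(s_0, k_0) = 0xA3FA
s_2 = Round(s_1, k_1) = 0xFAC1
s_3 = Round(s_2, k_2) = 0xC1E8
s_4 = Round(s_3, k_3) = 0xE81E
s_5 = Round(s_4, k_4) = 0x1E46
s_6 = Round(s_5, k_5) = 0x46AD

0xFAC1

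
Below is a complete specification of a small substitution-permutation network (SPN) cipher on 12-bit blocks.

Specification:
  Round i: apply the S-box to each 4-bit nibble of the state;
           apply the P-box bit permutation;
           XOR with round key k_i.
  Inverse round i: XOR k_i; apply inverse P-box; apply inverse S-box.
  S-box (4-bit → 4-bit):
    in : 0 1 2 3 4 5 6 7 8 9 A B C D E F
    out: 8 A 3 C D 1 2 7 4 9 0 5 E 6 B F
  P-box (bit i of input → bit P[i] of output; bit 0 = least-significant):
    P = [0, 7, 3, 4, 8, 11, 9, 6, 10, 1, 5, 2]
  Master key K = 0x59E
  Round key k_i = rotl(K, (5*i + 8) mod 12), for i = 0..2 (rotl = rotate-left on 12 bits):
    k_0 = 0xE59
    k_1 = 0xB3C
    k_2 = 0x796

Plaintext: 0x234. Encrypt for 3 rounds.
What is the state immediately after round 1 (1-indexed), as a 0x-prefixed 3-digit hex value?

0x802

s_0 = plaintext = 0x234
s_1 = Round(s_0, k_0) = 0x802
s_2 = Round(s_1, k_1) = 0xBDD
s_3 = Round(s_2, k_2) = 0x93E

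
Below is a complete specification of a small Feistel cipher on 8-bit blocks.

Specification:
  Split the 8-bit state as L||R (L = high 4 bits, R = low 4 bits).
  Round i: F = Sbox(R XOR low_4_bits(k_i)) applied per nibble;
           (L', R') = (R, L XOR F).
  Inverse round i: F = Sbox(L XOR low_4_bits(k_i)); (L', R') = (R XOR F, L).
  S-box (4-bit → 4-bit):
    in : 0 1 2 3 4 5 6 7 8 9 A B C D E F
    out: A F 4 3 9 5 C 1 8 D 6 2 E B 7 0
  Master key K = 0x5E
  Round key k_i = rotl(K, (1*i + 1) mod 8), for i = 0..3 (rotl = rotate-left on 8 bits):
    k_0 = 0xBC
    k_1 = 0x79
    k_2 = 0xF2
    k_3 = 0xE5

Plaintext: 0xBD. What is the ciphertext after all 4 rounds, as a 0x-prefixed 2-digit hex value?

0xDE

s_0 = plaintext = 0xBD
s_1 = Round(s_0, k_0) = 0xD4
s_2 = Round(s_1, k_1) = 0x46
s_3 = Round(s_2, k_2) = 0x6D
s_4 = Round(s_3, k_3) = 0xDE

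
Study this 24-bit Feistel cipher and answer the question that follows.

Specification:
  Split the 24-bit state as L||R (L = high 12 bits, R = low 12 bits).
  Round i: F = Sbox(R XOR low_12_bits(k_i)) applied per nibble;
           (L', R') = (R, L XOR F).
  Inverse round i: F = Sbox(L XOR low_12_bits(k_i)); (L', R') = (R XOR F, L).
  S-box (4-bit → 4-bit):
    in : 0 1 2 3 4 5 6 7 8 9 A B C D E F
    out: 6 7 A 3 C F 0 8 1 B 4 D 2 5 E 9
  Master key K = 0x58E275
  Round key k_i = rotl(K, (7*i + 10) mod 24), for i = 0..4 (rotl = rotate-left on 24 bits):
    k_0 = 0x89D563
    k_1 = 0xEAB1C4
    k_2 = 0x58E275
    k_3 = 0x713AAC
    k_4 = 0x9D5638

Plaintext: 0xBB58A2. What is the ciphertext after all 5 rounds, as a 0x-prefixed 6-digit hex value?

s_0 = plaintext = 0xBB58A2
s_1 = Round(s_0, k_0) = 0x8A2E92
s_2 = Round(s_1, k_1) = 0xE92152
s_3 = Round(s_2, k_2) = 0x152D3A
s_4 = Round(s_3, k_3) = 0xD3A9E2
s_5 = Round(s_4, k_4) = 0x9E246E

0x9E246E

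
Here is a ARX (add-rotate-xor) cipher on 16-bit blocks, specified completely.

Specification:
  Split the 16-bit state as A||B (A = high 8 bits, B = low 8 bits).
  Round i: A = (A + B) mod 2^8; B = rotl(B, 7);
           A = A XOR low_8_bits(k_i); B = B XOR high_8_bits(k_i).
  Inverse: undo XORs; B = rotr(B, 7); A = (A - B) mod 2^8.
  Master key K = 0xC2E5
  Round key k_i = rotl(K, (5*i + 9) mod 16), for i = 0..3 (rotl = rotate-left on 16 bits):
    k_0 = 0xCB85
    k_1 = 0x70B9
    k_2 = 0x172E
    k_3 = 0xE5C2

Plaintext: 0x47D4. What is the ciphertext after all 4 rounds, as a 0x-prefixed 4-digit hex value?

s_0 = plaintext = 0x47D4
s_1 = Round(s_0, k_0) = 0x9EA1
s_2 = Round(s_1, k_1) = 0x86A0
s_3 = Round(s_2, k_2) = 0x0847
s_4 = Round(s_3, k_3) = 0x8D46

0x8D46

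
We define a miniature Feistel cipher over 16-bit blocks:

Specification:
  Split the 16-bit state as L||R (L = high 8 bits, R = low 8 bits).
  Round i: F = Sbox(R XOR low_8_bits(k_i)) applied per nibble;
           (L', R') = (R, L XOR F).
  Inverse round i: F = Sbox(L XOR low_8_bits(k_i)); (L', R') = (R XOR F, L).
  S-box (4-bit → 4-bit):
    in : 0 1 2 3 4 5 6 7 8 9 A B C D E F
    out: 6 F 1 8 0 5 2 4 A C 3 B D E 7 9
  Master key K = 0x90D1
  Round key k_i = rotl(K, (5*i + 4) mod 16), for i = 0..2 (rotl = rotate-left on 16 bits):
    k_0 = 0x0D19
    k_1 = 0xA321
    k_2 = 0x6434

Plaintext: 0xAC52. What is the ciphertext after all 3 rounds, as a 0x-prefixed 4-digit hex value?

s_0 = plaintext = 0xAC52
s_1 = Round(s_0, k_0) = 0x52A7
s_2 = Round(s_1, k_1) = 0xA7F0
s_3 = Round(s_2, k_2) = 0xF077

0xF077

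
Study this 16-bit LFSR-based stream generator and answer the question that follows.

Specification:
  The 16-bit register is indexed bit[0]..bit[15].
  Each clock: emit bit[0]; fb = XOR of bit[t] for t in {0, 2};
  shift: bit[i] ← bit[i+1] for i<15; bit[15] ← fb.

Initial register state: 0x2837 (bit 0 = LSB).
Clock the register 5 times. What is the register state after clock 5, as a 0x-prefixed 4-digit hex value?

0xD141

reg_0 = 0x2837
clock 1: out=1, reg = 0x141B
clock 2: out=1, reg = 0x8A0D
clock 3: out=1, reg = 0x4506
clock 4: out=0, reg = 0xA283
clock 5: out=1, reg = 0xD141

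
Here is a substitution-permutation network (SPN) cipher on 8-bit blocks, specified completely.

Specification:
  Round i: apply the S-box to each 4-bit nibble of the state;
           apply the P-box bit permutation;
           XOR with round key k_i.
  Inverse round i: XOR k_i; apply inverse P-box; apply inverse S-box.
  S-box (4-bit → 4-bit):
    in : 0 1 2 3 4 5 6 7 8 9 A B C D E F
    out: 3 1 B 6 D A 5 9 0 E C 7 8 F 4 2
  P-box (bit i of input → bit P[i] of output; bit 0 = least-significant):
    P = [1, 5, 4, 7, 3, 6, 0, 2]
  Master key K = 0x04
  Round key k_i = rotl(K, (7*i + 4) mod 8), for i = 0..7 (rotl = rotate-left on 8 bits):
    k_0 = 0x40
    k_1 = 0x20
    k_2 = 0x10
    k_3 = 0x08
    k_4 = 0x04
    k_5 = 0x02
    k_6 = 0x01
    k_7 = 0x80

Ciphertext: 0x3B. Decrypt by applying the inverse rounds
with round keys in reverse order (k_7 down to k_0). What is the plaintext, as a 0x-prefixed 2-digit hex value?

s_0 = ciphertext = 0x3B
s_1 = InvRound(s_0, k_7) = 0x6D
s_2 = InvRound(s_1, k_6) = 0x2F
s_3 = InvRound(s_2, k_5) = 0x4F
s_4 = InvRound(s_3, k_4) = 0xB1
s_5 = InvRound(s_4, k_3) = 0x69
s_6 = InvRound(s_5, k_2) = 0xB3
s_7 = InvRound(s_6, k_1) = 0xE4
s_8 = InvRound(s_7, k_0) = 0xC5

0xC5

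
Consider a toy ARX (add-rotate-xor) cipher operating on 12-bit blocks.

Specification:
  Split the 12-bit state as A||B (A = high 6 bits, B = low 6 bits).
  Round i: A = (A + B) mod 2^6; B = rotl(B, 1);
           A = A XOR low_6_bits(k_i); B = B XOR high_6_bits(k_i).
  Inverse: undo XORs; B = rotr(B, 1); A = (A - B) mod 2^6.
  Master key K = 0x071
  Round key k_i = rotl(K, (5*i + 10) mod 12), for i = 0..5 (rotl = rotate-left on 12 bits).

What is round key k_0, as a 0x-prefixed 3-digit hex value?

0x41C

K = 0x071
k_0 = rotl(K, (5*0+10) mod 12) = rotl(K, 10) = 0x41C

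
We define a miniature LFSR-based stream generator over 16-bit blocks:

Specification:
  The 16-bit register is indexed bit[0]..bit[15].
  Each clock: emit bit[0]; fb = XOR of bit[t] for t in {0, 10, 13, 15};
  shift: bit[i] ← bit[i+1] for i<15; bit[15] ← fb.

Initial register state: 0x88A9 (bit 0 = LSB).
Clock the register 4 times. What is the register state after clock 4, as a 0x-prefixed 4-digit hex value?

0xA88A

reg_0 = 0x88A9
clock 1: out=1, reg = 0x4454
clock 2: out=0, reg = 0xA22A
clock 3: out=0, reg = 0x5115
clock 4: out=1, reg = 0xA88A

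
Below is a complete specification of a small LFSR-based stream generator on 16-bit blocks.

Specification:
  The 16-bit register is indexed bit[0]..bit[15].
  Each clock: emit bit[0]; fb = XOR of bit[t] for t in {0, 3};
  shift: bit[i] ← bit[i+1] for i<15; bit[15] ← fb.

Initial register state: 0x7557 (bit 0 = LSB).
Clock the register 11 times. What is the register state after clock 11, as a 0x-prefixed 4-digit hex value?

0x7FAE

reg_0 = 0x7557
clock 1: out=1, reg = 0xBAAB
clock 2: out=1, reg = 0x5D55
clock 3: out=1, reg = 0xAEAA
clock 4: out=0, reg = 0xD755
clock 5: out=1, reg = 0xEBAA
clock 6: out=0, reg = 0xF5D5
clock 7: out=1, reg = 0xFAEA
clock 8: out=0, reg = 0xFD75
clock 9: out=1, reg = 0xFEBA
clock 10: out=0, reg = 0xFF5D
clock 11: out=1, reg = 0x7FAE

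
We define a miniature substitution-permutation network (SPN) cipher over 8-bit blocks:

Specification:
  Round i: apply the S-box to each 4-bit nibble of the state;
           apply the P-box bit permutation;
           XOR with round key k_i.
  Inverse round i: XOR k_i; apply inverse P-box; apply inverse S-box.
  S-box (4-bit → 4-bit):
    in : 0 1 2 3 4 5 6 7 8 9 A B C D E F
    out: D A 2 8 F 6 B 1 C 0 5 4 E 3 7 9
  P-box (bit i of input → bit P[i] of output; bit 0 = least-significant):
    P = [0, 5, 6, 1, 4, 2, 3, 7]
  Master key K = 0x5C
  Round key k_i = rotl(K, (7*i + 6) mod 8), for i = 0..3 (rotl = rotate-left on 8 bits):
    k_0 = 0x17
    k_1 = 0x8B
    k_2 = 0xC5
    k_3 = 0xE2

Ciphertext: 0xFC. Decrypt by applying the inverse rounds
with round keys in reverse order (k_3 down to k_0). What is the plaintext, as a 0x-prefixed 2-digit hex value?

s_0 = ciphertext = 0xFC
s_1 = InvRound(s_0, k_3) = 0xE3
s_2 = InvRound(s_1, k_2) = 0x21
s_3 = InvRound(s_2, k_1) = 0x81
s_4 = InvRound(s_3, k_0) = 0x63

0x63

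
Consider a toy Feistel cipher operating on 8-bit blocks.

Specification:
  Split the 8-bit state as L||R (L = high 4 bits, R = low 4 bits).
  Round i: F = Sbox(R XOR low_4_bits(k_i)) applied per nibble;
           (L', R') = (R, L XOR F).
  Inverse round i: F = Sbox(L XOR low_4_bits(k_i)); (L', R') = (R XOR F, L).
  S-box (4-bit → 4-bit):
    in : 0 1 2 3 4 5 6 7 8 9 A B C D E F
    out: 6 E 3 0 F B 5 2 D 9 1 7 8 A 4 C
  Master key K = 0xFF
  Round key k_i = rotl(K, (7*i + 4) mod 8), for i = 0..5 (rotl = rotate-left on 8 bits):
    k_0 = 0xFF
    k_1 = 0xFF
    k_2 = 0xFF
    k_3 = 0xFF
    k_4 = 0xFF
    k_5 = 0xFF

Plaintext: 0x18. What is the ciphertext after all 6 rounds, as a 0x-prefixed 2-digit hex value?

0x6F

s_0 = plaintext = 0x18
s_1 = Round(s_0, k_0) = 0x83
s_2 = Round(s_1, k_1) = 0x30
s_3 = Round(s_2, k_2) = 0x0F
s_4 = Round(s_3, k_3) = 0xF6
s_5 = Round(s_4, k_4) = 0x66
s_6 = Round(s_5, k_5) = 0x6F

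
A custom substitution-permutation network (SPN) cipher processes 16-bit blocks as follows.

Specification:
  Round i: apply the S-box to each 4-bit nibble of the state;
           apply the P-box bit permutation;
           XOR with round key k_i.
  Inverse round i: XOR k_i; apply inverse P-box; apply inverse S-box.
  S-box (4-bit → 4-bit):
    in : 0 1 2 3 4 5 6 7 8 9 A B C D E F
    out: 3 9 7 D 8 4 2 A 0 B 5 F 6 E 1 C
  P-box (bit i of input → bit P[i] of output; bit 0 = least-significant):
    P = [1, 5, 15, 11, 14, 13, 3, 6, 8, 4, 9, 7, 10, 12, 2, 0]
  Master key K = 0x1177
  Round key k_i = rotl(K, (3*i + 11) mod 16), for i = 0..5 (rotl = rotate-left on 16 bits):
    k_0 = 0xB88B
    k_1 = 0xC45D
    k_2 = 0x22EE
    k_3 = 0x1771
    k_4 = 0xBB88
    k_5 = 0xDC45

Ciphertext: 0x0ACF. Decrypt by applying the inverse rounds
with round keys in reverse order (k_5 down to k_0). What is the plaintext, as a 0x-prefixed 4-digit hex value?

s_0 = ciphertext = 0x0ACF
s_1 = InvRound(s_0, k_5) = 0x0FAA
s_2 = InvRound(s_1, k_4) = 0x0862
s_3 = InvRound(s_2, k_3) = 0x9281
s_4 = InvRound(s_3, k_2) = 0xD8D2
s_5 = InvRound(s_4, k_1) = 0xB451
s_6 = InvRound(s_5, k_0) = 0xE7F1

0xE7F1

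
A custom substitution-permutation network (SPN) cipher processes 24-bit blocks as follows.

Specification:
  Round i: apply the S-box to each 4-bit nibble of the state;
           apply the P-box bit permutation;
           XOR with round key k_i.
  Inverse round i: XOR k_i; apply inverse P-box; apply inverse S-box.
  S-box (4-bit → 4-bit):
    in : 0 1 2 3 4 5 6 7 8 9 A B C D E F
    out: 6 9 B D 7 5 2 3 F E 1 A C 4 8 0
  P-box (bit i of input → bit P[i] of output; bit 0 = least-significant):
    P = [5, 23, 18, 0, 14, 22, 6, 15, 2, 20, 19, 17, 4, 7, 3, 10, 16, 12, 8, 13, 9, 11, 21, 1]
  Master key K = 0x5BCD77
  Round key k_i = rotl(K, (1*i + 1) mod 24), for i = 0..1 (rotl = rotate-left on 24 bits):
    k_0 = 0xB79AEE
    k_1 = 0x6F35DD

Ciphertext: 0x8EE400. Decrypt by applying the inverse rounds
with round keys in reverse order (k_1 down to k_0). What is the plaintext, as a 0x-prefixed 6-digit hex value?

0xD7F181

s_0 = ciphertext = 0x8EE400
s_1 = InvRound(s_0, k_1) = 0xD44A8B
s_2 = InvRound(s_1, k_0) = 0xD7F181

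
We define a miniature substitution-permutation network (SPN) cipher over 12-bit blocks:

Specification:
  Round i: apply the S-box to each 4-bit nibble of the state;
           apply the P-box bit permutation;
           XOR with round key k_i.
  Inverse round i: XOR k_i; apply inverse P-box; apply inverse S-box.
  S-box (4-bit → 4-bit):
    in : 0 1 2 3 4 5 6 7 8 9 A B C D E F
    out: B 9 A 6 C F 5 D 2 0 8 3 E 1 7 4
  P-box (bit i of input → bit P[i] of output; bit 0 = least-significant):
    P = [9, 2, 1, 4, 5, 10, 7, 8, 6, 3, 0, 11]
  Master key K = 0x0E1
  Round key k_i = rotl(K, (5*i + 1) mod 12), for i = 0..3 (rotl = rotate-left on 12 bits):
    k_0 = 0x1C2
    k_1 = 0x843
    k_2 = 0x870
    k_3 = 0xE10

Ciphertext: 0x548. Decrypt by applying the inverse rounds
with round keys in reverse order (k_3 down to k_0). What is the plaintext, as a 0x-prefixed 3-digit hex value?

0x4C4

s_0 = ciphertext = 0x548
s_1 = InvRound(s_0, k_3) = 0x0A1
s_2 = InvRound(s_1, k_2) = 0x7FA
s_3 = InvRound(s_2, k_1) = 0xC51
s_4 = InvRound(s_3, k_0) = 0x4C4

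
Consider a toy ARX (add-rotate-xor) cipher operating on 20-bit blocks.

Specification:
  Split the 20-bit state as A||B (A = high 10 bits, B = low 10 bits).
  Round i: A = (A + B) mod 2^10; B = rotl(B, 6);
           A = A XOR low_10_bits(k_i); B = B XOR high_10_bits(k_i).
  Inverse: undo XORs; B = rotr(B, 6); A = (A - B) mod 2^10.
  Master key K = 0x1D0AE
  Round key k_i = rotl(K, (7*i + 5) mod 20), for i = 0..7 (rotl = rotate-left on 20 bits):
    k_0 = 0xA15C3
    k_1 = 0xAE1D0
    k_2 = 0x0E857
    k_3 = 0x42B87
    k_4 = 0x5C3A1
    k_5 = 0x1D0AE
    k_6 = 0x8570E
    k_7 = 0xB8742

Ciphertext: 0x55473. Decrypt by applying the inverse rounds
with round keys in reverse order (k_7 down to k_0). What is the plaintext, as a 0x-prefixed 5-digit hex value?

0x10372

s_0 = ciphertext = 0x55473
s_1 = InvRound(s_0, k_7) = 0x3B52A
s_2 = InvRound(s_1, k_6) = 0xF9FFC
s_3 = InvRound(s_2, k_5) = 0xAEC8E
s_4 = InvRound(s_3, k_4) = 0x4CFE7
s_5 = InvRound(s_4, k_3) = 0xF66DB
s_6 = InvRound(s_5, k_2) = 0x5CE1B
s_7 = InvRound(s_6, k_1) = 0x9C632
s_8 = InvRound(s_7, k_0) = 0x10372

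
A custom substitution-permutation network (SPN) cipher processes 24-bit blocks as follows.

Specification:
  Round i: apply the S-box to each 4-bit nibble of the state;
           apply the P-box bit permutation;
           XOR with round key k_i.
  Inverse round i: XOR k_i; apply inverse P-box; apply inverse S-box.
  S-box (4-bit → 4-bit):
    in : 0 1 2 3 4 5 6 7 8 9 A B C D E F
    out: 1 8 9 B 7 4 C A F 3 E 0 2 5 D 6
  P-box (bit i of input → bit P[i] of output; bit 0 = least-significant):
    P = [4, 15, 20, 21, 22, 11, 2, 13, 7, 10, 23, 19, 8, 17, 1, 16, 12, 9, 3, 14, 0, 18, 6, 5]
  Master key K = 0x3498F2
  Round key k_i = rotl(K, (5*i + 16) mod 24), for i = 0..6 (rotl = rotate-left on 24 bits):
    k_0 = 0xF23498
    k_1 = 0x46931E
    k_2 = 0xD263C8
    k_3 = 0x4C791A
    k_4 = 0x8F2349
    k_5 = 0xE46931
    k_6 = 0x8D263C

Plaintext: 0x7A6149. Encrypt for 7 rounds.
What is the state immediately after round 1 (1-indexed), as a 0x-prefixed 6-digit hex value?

0xBFFEA6

s_0 = plaintext = 0x7A6149
s_1 = Round(s_0, k_0) = 0xBFFEA6
s_2 = Round(s_1, k_1) = 0xFCB990
s_3 = Round(s_2, k_2) = 0x966D18
s_4 = Round(s_3, k_3) = 0xF99981
s_5 = Round(s_4, k_4) = 0xE91C8D
s_6 = Round(s_5, k_5) = 0xB55744
s_7 = Round(s_6, k_6) = 0xD5AA22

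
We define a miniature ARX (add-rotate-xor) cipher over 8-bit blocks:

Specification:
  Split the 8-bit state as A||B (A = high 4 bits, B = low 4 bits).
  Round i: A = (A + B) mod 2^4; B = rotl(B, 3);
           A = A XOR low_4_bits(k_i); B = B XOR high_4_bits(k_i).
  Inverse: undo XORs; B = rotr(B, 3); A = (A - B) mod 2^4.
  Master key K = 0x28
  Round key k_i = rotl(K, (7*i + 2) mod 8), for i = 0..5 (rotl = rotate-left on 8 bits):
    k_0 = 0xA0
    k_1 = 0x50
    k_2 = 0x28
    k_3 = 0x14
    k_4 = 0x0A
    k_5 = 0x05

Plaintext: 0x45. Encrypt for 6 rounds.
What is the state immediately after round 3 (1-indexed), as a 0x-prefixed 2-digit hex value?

0x68

s_0 = plaintext = 0x45
s_1 = Round(s_0, k_0) = 0x90
s_2 = Round(s_1, k_1) = 0x95
s_3 = Round(s_2, k_2) = 0x68
s_4 = Round(s_3, k_3) = 0xA5
s_5 = Round(s_4, k_4) = 0x5A
s_6 = Round(s_5, k_5) = 0xA5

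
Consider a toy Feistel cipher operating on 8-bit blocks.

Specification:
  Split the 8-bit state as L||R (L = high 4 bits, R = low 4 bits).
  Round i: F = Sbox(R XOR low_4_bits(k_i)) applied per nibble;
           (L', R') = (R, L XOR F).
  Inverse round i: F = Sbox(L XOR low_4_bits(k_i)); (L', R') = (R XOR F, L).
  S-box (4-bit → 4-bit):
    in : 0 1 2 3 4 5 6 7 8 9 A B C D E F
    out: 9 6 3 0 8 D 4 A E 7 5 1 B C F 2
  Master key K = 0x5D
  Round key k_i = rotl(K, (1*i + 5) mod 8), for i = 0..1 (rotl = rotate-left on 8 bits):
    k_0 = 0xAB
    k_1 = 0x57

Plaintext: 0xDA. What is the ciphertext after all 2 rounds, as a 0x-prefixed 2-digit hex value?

0xB1

s_0 = plaintext = 0xDA
s_1 = Round(s_0, k_0) = 0xAB
s_2 = Round(s_1, k_1) = 0xB1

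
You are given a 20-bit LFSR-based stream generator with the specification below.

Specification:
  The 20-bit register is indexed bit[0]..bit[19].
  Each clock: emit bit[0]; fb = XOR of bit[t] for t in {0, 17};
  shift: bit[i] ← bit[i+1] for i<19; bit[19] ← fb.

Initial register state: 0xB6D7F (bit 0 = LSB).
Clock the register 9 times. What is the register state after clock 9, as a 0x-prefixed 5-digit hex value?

reg_0 = 0xB6D7F
clock 1: out=1, reg = 0x5B6BF
clock 2: out=1, reg = 0xADB5F
clock 3: out=1, reg = 0x56DAF
clock 4: out=1, reg = 0xAB6D7
clock 5: out=1, reg = 0x55B6B
clock 6: out=1, reg = 0xAADB5
clock 7: out=1, reg = 0x556DA
clock 8: out=0, reg = 0x2AB6D
clock 9: out=1, reg = 0x155B6

0x155B6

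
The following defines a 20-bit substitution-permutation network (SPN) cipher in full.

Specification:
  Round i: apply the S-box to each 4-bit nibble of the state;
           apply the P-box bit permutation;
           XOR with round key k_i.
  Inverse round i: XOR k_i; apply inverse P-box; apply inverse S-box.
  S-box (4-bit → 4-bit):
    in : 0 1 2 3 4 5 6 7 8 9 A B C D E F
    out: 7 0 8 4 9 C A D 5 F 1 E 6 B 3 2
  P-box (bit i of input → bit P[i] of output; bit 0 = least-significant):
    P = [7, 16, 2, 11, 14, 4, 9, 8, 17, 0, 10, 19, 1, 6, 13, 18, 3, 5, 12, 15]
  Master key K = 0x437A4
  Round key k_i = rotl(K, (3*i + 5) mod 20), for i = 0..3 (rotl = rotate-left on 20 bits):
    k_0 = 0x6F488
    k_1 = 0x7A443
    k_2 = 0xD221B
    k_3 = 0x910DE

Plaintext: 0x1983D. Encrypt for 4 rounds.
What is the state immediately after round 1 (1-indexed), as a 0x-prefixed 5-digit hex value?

s_0 = plaintext = 0x1983D
s_1 = Round(s_0, k_0) = 0x1DA4A
s_2 = Round(s_1, k_1) = 0x1E581
s_3 = Round(s_2, k_2) = 0x56459
s_4 = Round(s_3, k_3) = 0x68B1A

0x1DA4A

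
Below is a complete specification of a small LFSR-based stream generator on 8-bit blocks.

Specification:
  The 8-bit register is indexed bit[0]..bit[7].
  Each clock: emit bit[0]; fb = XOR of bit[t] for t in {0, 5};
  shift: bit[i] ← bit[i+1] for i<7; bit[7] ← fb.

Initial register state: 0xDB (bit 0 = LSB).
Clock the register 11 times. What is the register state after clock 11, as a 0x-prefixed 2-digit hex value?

0xCE

reg_0 = 0xDB
clock 1: out=1, reg = 0xED
clock 2: out=1, reg = 0x76
clock 3: out=0, reg = 0xBB
clock 4: out=1, reg = 0x5D
clock 5: out=1, reg = 0xAE
clock 6: out=0, reg = 0xD7
clock 7: out=1, reg = 0xEB
clock 8: out=1, reg = 0x75
clock 9: out=1, reg = 0x3A
clock 10: out=0, reg = 0x9D
clock 11: out=1, reg = 0xCE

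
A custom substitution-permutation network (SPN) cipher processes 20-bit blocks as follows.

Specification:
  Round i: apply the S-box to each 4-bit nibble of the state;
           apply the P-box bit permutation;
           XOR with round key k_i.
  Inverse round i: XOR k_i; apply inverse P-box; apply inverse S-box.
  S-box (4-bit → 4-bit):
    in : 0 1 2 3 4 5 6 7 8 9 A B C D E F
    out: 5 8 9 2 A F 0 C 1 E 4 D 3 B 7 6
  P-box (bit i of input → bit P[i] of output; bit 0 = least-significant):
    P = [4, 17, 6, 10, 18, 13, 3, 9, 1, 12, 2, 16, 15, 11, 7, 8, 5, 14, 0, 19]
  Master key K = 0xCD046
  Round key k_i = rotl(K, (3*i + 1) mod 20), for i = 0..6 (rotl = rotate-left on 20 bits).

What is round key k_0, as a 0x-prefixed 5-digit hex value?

0x9A08D

K = 0xCD046
k_0 = rotl(K, (3*0+1) mod 20) = rotl(K, 1) = 0x9A08D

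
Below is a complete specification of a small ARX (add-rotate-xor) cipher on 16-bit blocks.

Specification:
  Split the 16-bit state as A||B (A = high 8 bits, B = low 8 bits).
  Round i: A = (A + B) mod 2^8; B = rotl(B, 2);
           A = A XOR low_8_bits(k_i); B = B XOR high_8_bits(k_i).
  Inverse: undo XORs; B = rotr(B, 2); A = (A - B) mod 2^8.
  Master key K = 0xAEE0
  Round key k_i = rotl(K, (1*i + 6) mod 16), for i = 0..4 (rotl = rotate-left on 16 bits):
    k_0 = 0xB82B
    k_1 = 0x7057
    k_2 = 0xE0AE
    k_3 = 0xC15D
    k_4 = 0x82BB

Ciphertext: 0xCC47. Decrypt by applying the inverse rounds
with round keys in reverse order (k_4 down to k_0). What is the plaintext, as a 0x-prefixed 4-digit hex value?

0x481A

s_0 = ciphertext = 0xCC47
s_1 = InvRound(s_0, k_4) = 0x0671
s_2 = InvRound(s_1, k_3) = 0x2F2C
s_3 = InvRound(s_2, k_2) = 0x4E33
s_4 = InvRound(s_3, k_1) = 0x49D0
s_5 = InvRound(s_4, k_0) = 0x481A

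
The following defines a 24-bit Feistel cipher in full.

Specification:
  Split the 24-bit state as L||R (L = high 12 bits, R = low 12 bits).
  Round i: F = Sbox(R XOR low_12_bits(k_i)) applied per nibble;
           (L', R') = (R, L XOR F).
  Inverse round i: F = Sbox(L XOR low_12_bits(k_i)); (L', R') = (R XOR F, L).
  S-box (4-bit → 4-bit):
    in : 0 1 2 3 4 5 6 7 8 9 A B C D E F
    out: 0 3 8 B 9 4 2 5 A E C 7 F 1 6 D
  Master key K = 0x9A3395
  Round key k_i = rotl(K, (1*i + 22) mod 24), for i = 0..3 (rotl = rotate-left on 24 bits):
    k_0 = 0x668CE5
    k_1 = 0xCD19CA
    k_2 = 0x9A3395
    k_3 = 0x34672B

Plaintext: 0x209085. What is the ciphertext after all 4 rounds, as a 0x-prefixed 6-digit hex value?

s_0 = plaintext = 0x209085
s_1 = Round(s_0, k_0) = 0x085D29
s_2 = Round(s_1, k_1) = 0xD299EE
s_3 = Round(s_2, k_2) = 0x9EE17E
s_4 = Round(s_3, k_3) = 0x17EBAA

0x17EBAA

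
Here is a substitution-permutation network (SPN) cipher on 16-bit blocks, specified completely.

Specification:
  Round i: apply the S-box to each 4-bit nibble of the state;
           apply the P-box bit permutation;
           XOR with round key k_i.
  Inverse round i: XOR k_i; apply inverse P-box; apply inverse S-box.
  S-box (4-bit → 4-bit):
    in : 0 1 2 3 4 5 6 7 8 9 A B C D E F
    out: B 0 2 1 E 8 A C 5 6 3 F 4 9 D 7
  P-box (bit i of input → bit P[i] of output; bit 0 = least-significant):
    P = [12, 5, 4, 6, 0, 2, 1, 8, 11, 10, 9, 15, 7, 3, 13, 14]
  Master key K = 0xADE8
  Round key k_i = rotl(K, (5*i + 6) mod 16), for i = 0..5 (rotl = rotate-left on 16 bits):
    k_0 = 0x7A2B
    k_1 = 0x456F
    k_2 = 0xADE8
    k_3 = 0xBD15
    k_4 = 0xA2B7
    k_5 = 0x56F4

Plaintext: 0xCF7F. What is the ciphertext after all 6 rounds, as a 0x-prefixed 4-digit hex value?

s_0 = plaintext = 0xCF7F
s_1 = Round(s_0, k_0) = 0x4519
s_2 = Round(s_1, k_1) = 0xA557
s_3 = Round(s_2, k_2) = 0x2C30
s_4 = Round(s_3, k_3) = 0xAF7C
s_5 = Round(s_4, k_4) = 0xAD2D
s_6 = Round(s_5, k_5) = 0xCE38

0xCE38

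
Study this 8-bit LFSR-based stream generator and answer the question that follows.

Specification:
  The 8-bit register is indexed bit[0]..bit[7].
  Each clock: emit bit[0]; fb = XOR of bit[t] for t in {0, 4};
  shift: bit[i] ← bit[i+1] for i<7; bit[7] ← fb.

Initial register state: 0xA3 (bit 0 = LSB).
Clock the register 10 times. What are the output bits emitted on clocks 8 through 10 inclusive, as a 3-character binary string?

110

reg_0 = 0xA3
clock 1: out=1, reg = 0xD1
clock 2: out=1, reg = 0x68
clock 3: out=0, reg = 0x34
clock 4: out=0, reg = 0x9A
clock 5: out=0, reg = 0xCD
clock 6: out=1, reg = 0xE6
clock 7: out=0, reg = 0x73
clock 8: out=1, reg = 0x39
clock 9: out=1, reg = 0x1C
clock 10: out=0, reg = 0x8E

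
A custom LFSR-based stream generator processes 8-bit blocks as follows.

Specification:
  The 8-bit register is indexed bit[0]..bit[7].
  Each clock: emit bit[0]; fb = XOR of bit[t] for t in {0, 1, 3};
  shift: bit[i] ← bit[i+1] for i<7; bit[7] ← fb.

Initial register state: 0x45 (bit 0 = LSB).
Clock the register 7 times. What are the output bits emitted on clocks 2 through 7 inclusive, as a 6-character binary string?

reg_0 = 0x45
clock 1: out=1, reg = 0xA2
clock 2: out=0, reg = 0xD1
clock 3: out=1, reg = 0xE8
clock 4: out=0, reg = 0xF4
clock 5: out=0, reg = 0x7A
clock 6: out=0, reg = 0x3D
clock 7: out=1, reg = 0x1E

010001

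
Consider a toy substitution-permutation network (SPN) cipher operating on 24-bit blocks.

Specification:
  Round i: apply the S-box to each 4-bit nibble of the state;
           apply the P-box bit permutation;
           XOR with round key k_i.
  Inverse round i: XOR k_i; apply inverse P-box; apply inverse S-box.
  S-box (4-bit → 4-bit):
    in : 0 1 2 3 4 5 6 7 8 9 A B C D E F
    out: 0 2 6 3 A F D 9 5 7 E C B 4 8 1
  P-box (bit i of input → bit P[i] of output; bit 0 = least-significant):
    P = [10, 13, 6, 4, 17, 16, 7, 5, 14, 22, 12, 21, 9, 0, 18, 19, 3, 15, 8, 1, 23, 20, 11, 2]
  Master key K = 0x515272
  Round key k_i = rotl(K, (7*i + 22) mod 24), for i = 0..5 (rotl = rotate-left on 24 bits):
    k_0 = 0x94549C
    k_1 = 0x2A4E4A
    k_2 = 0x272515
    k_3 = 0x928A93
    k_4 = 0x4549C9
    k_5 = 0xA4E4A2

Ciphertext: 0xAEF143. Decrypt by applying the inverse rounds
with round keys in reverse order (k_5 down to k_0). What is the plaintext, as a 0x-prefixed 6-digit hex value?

0x9ABA3B

s_0 = ciphertext = 0xAEF143
s_1 = InvRound(s_0, k_5) = 0x0D4D68
s_2 = InvRound(s_1, k_4) = 0x0041BF
s_3 = InvRound(s_2, k_3) = 0x59FF70
s_4 = InvRound(s_3, k_2) = 0xA1557D
s_5 = InvRound(s_4, k_1) = 0x6BCDCE
s_6 = InvRound(s_5, k_0) = 0x9ABA3B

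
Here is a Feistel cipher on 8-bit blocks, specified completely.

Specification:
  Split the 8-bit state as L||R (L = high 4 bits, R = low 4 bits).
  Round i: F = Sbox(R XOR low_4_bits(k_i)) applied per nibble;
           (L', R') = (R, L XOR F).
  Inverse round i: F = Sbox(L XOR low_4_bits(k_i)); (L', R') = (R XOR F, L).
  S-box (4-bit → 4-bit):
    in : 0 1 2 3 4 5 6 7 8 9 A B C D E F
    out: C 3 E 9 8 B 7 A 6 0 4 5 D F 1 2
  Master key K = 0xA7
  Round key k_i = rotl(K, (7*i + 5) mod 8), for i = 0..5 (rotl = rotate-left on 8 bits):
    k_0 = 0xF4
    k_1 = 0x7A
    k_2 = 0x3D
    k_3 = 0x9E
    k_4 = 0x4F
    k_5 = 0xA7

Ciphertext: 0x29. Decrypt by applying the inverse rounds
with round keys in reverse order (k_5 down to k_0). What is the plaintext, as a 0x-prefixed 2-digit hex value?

s_0 = ciphertext = 0x29
s_1 = InvRound(s_0, k_5) = 0x22
s_2 = InvRound(s_1, k_4) = 0xD2
s_3 = InvRound(s_2, k_3) = 0xBD
s_4 = InvRound(s_3, k_2) = 0xAB
s_5 = InvRound(s_4, k_1) = 0x7A
s_6 = InvRound(s_5, k_0) = 0x37

0x37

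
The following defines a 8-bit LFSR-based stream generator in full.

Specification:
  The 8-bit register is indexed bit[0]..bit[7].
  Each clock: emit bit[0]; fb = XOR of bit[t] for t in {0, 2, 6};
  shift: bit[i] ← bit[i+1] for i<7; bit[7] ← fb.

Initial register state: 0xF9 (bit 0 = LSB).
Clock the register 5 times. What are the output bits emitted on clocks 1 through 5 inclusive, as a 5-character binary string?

10011

reg_0 = 0xF9
clock 1: out=1, reg = 0x7C
clock 2: out=0, reg = 0x3E
clock 3: out=0, reg = 0x9F
clock 4: out=1, reg = 0x4F
clock 5: out=1, reg = 0xA7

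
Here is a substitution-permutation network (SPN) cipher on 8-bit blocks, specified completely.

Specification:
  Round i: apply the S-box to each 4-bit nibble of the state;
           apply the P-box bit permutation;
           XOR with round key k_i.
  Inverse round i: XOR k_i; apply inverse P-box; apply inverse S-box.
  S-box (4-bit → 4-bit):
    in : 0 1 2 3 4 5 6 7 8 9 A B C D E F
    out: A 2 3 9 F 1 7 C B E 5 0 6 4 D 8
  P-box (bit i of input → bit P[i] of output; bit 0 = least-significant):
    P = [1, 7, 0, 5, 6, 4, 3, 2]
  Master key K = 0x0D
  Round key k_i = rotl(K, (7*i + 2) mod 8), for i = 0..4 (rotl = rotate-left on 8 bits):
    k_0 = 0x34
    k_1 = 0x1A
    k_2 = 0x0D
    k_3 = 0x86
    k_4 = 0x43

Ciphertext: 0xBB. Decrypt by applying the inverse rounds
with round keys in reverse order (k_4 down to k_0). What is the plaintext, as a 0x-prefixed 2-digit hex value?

s_0 = ciphertext = 0xBB
s_1 = InvRound(s_0, k_4) = 0x60
s_2 = InvRound(s_1, k_3) = 0x38
s_3 = InvRound(s_2, k_2) = 0x07
s_4 = InvRound(s_3, k_1) = 0x9D
s_5 = InvRound(s_4, k_0) = 0xD9

0xD9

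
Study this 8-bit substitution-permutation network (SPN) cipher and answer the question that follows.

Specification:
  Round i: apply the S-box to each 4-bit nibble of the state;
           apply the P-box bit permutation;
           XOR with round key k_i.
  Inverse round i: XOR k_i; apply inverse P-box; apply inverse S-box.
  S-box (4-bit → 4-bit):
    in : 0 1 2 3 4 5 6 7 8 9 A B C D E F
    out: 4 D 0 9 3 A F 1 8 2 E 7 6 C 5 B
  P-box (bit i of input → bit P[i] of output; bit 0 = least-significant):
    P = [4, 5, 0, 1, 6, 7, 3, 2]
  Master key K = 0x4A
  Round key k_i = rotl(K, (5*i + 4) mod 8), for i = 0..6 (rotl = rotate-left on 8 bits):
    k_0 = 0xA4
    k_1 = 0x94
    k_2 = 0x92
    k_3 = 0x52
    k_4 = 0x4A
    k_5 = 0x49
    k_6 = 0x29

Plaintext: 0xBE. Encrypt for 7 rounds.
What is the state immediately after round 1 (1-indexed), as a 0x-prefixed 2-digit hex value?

s_0 = plaintext = 0xBE
s_1 = Round(s_0, k_0) = 0x7D
s_2 = Round(s_1, k_1) = 0xD7
s_3 = Round(s_2, k_2) = 0x8E
s_4 = Round(s_3, k_3) = 0x47
s_5 = Round(s_4, k_4) = 0x9A
s_6 = Round(s_5, k_5) = 0xEA
s_7 = Round(s_6, k_6) = 0x42

0x7D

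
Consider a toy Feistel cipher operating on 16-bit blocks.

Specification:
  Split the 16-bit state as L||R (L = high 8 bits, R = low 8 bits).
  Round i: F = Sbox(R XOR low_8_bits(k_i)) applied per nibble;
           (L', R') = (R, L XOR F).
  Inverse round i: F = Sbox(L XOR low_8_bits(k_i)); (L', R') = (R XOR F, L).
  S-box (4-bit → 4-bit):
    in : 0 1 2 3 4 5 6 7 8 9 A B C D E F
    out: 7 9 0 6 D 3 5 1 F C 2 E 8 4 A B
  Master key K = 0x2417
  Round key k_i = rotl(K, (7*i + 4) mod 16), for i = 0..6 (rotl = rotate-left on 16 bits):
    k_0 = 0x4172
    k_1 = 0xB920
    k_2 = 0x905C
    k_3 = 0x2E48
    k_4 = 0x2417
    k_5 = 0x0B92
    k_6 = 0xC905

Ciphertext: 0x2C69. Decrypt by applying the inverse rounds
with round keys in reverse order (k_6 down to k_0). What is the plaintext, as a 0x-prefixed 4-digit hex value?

0x7405

s_0 = ciphertext = 0x2C69
s_1 = InvRound(s_0, k_6) = 0x652C
s_2 = InvRound(s_1, k_5) = 0x9D65
s_3 = InvRound(s_2, k_4) = 0x979D
s_4 = InvRound(s_3, k_3) = 0xD697
s_5 = InvRound(s_4, k_2) = 0x65D6
s_6 = InvRound(s_5, k_1) = 0x0565
s_7 = InvRound(s_6, k_0) = 0x7405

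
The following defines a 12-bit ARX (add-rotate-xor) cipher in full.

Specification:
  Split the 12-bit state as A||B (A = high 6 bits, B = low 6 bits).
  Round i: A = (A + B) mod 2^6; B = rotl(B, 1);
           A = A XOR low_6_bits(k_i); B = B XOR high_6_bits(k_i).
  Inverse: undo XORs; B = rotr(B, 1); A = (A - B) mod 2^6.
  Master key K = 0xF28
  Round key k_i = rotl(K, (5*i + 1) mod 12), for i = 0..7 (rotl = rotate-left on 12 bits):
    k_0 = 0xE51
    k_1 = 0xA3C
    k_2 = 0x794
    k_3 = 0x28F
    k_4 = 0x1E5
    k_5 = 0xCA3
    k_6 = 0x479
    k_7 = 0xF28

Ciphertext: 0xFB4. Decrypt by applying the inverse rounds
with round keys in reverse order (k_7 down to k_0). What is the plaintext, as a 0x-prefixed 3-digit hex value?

0x7BB

s_0 = ciphertext = 0xFB4
s_1 = InvRound(s_0, k_7) = 0x484
s_2 = InvRound(s_1, k_6) = 0x06A
s_3 = InvRound(s_2, k_5) = 0x58C
s_4 = InvRound(s_3, k_4) = 0x3A5
s_5 = InvRound(s_4, k_3) = 0x2B7
s_6 = InvRound(s_5, k_2) = 0xAB4
s_7 = InvRound(s_6, k_1) = 0x20E
s_8 = InvRound(s_7, k_0) = 0x7BB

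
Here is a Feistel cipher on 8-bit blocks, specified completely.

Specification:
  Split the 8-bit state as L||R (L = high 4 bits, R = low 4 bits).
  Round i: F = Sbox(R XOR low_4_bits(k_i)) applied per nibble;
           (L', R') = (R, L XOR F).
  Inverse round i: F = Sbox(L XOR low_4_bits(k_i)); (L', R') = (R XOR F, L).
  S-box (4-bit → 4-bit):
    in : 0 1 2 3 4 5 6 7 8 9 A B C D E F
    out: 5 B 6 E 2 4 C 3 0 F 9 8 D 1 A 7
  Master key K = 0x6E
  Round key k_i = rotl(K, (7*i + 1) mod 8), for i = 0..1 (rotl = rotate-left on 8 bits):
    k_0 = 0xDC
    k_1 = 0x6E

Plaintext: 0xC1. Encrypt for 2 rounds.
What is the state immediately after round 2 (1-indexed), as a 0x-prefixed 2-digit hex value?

s_0 = plaintext = 0xC1
s_1 = Round(s_0, k_0) = 0x1D
s_2 = Round(s_1, k_1) = 0xDF

0xDF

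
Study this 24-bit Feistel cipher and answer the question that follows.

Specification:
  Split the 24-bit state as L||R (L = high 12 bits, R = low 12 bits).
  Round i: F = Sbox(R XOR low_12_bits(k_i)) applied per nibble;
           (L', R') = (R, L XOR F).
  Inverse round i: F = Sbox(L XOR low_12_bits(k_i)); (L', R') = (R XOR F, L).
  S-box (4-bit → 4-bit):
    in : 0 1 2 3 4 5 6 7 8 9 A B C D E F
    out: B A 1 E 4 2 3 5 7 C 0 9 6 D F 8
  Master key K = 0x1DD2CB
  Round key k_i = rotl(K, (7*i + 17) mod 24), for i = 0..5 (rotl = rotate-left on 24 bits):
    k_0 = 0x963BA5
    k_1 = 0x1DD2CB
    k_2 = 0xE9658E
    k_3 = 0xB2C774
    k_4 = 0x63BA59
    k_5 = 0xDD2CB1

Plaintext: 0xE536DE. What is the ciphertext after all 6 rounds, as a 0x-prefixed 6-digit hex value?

s_0 = plaintext = 0xE536DE
s_1 = Round(s_0, k_0) = 0x6DE30A
s_2 = Round(s_1, k_1) = 0x30ACB4
s_3 = Round(s_2, k_2) = 0xCB4FEA
s_4 = Round(s_3, k_3) = 0xFEAB7B
s_5 = Round(s_4, k_4) = 0xB7B5FB
s_6 = Round(s_5, k_5) = 0x5FB73B

0x5FB73B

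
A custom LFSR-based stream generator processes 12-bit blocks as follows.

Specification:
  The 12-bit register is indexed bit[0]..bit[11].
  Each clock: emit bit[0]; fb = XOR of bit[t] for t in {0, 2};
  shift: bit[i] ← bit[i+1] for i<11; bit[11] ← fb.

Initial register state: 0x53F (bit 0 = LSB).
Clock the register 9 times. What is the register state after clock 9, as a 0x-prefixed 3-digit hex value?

0x382

reg_0 = 0x53F
clock 1: out=1, reg = 0x29F
clock 2: out=1, reg = 0x14F
clock 3: out=1, reg = 0x0A7
clock 4: out=1, reg = 0x053
clock 5: out=1, reg = 0x829
clock 6: out=1, reg = 0xC14
clock 7: out=0, reg = 0xE0A
clock 8: out=0, reg = 0x705
clock 9: out=1, reg = 0x382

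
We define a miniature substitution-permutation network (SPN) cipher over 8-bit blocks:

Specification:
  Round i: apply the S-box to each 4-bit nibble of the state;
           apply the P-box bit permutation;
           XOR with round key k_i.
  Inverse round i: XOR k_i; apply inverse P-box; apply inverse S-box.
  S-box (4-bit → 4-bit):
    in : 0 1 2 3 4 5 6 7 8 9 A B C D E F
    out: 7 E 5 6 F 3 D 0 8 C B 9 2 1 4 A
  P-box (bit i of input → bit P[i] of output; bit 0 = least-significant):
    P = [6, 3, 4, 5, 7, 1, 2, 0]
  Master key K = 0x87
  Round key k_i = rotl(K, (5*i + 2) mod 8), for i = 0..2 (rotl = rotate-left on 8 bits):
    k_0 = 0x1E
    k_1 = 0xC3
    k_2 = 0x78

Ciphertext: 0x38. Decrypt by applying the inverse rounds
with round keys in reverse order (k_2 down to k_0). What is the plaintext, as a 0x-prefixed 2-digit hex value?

0x13

s_0 = ciphertext = 0x38
s_1 = InvRound(s_0, k_2) = 0x7D
s_2 = InvRound(s_1, k_1) = 0x01
s_3 = InvRound(s_2, k_0) = 0x13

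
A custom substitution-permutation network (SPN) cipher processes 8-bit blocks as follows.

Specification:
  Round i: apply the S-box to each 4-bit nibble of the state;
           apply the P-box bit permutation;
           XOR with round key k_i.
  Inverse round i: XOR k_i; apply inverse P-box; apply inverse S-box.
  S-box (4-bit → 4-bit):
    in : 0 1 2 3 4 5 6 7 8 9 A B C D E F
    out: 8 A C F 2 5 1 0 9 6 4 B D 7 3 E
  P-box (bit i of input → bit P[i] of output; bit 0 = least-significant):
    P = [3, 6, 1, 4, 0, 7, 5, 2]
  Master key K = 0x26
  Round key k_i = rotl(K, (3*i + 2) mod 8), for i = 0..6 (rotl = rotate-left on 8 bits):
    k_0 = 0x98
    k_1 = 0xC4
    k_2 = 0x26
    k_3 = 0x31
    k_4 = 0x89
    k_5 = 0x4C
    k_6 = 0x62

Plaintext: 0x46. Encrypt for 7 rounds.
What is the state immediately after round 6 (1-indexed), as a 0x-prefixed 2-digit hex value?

0x40

s_0 = plaintext = 0x46
s_1 = Round(s_0, k_0) = 0x10
s_2 = Round(s_1, k_1) = 0x50
s_3 = Round(s_2, k_2) = 0x17
s_4 = Round(s_3, k_3) = 0xB5
s_5 = Round(s_4, k_4) = 0x06
s_6 = Round(s_5, k_5) = 0x40
s_7 = Round(s_6, k_6) = 0xF2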